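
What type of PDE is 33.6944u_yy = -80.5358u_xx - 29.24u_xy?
Rewriting in standard form: 80.5358u_xx + 29.24u_xy + 33.6944u_yy = 0. With A = 80.5358, B = 29.24, C = 33.6944, the discriminant is -9999.44423808. This is an elliptic PDE.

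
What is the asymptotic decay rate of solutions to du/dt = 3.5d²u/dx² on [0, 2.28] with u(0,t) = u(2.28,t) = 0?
Eigenvalues: λₙ = 3.5n²π²/2.28².
First three modes:
  n=1: λ₁ = 3.5π²/2.28² ≈ 6.645
  n=2: λ₂ = 14π²/2.28² ≈ 26.58 (4× faster decay)
  n=3: λ₃ = 31.5π²/2.28² ≈ 59.805 (9× faster decay)
As t → ∞, higher modes decay exponentially faster. The n=1 mode dominates: u ~ c₁ sin(πx/2.28) e^{-λ₁t}.
Decay rate: λ₁ = 3.5π²/2.28² ≈ 6.645.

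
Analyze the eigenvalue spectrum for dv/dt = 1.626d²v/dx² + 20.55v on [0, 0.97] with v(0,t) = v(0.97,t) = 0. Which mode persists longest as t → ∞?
Eigenvalues: λₙ = 1.626n²π²/0.97² - 20.55.
First three modes:
  n=1: λ₁ = 1.626π²/0.97² - 20.55 ≈ -3.494
  n=2: λ₂ = 6.504π²/0.97² - 20.55 ≈ 47.674
  n=3: λ₃ = 14.634π²/0.97² - 20.55 ≈ 132.954
Since 1.626π²/0.97² ≈ 17.056 < 20.55, λ₁ < 0.
The n=1 mode grows fastest (−λₙ is largest for n=1) → dominates.
Asymptotic: v ~ c₁ sin(πx/0.97) e^{3.494t} (exponential growth at rate −λ₁ ≈ 3.494).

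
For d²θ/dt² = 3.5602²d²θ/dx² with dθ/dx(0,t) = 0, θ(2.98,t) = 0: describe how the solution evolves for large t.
θ oscillates (no decay). Energy is conserved; the solution oscillates indefinitely as standing waves.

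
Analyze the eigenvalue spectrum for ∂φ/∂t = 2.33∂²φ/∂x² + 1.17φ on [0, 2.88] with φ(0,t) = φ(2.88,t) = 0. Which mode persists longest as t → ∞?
Eigenvalues: λₙ = 2.33n²π²/2.88² - 1.17.
First three modes:
  n=1: λ₁ = 2.33π²/2.88² - 1.17 ≈ 1.602
  n=2: λ₂ = 9.32π²/2.88² - 1.17 ≈ 9.92
  n=3: λ₃ = 20.97π²/2.88² - 1.17 ≈ 23.782
Since 2.33π²/2.88² ≈ 2.772 > 1.17, all λₙ > 0.
The n=1 mode decays slowest → dominates as t → ∞.
Asymptotic: φ ~ c₁ sin(πx/2.88) e^{-λ₁t} with decay rate λ₁ ≈ 1.602.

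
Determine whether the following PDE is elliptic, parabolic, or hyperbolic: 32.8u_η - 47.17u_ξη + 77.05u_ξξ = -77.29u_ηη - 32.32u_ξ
Rewriting in standard form: 77.05u_ξξ - 47.17u_ξη + 77.29u_ηη + 32.32u_ξ + 32.8u_η = 0. Coefficients: A = 77.05, B = -47.17, C = 77.29. B² - 4AC = -21595.7691, which is negative, so the equation is elliptic.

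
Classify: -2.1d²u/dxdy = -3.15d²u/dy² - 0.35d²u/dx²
Rewriting in standard form: 0.35d²u/dx² - 2.1d²u/dxdy + 3.15d²u/dy² = 0. Parabolic (discriminant = 0).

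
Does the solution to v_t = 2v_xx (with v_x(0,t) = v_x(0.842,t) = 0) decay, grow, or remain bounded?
v → constant (steady state). Heat is conserved (no flux at boundaries); solution approaches the spatial average.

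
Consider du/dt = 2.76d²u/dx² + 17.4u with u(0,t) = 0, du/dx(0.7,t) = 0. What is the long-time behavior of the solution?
As t → ∞, u grows unboundedly. Reaction dominates diffusion (r=17.4 > κπ²/(4L²)≈13.9); solution grows exponentially.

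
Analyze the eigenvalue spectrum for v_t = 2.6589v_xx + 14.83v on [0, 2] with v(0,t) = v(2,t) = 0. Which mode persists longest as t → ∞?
Eigenvalues: λₙ = 2.6589n²π²/2² - 14.83.
First three modes:
  n=1: λ₁ = 2.6589π²/2² - 14.83 ≈ -8.269
  n=2: λ₂ = 10.6356π²/2² - 14.83 ≈ 11.412
  n=3: λ₃ = 23.9301π²/2² - 14.83 ≈ 44.215
Since 2.6589π²/2² ≈ 6.561 < 14.83, λ₁ < 0.
The n=1 mode grows fastest (−λₙ is largest for n=1) → dominates.
Asymptotic: v ~ c₁ sin(πx/2) e^{8.269t} (exponential growth at rate −λ₁ ≈ 8.269).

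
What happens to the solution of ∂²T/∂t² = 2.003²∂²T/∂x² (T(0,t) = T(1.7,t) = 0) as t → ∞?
T oscillates (no decay). Energy is conserved; the solution oscillates indefinitely as standing waves.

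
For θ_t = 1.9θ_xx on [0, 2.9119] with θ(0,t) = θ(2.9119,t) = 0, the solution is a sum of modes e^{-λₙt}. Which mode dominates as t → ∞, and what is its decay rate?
Eigenvalues: λₙ = 1.9n²π²/2.9119².
First three modes:
  n=1: λ₁ = 1.9π²/2.9119² ≈ 2.212
  n=2: λ₂ = 7.6π²/2.9119² ≈ 8.846 (4× faster decay)
  n=3: λ₃ = 17.1π²/2.9119² ≈ 19.904 (9× faster decay)
As t → ∞, higher modes decay exponentially faster. The n=1 mode dominates: θ ~ c₁ sin(πx/2.9119) e^{-λ₁t}.
Decay rate: λ₁ = 1.9π²/2.9119² ≈ 2.212.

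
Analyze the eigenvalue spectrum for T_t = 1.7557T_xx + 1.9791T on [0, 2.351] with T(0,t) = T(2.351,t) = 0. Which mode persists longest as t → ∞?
Eigenvalues: λₙ = 1.7557n²π²/2.351² - 1.9791.
First three modes:
  n=1: λ₁ = 1.7557π²/2.351² - 1.9791 ≈ 1.156
  n=2: λ₂ = 7.0228π²/2.351² - 1.9791 ≈ 10.561
  n=3: λ₃ = 15.8013π²/2.351² - 1.9791 ≈ 26.236
Since 1.7557π²/2.351² ≈ 3.135 > 1.9791, all λₙ > 0.
The n=1 mode decays slowest → dominates as t → ∞.
Asymptotic: T ~ c₁ sin(πx/2.351) e^{-λ₁t} with decay rate λ₁ ≈ 1.156.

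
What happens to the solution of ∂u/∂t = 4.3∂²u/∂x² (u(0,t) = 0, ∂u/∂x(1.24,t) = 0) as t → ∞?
u → 0. Heat escapes through the Dirichlet boundary.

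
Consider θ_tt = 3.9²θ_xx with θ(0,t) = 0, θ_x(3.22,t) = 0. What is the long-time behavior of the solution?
As t → ∞, θ oscillates (no decay). Energy is conserved; the solution oscillates indefinitely as standing waves.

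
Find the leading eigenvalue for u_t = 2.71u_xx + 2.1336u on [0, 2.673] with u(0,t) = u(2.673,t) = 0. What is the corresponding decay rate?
Eigenvalues: λₙ = 2.71n²π²/2.673² - 2.1336.
First three modes:
  n=1: λ₁ = 2.71π²/2.673² - 2.1336 ≈ 1.61
  n=2: λ₂ = 10.84π²/2.673² - 2.1336 ≈ 12.84
  n=3: λ₃ = 24.39π²/2.673² - 2.1336 ≈ 31.557
Since 2.71π²/2.673² ≈ 3.743 > 2.1336, all λₙ > 0.
The n=1 mode decays slowest → dominates as t → ∞.
Asymptotic: u ~ c₁ sin(πx/2.673) e^{-λ₁t} with decay rate λ₁ ≈ 1.61.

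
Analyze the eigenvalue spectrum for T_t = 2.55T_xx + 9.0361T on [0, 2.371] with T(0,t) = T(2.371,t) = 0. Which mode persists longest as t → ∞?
Eigenvalues: λₙ = 2.55n²π²/2.371² - 9.0361.
First three modes:
  n=1: λ₁ = 2.55π²/2.371² - 9.0361 ≈ -4.559
  n=2: λ₂ = 10.2π²/2.371² - 9.0361 ≈ 8.871
  n=3: λ₃ = 22.95π²/2.371² - 9.0361 ≈ 31.256
Since 2.55π²/2.371² ≈ 4.477 < 9.0361, λ₁ < 0.
The n=1 mode grows fastest (−λₙ is largest for n=1) → dominates.
Asymptotic: T ~ c₁ sin(πx/2.371) e^{4.559t} (exponential growth at rate −λ₁ ≈ 4.559).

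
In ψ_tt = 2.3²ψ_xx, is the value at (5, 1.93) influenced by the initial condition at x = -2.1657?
No. The domain of dependence is [0.561, 9.439], and -2.1657 is outside this interval.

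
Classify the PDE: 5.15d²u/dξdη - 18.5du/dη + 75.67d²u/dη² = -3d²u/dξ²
Rewriting in standard form: 3d²u/dξ² + 5.15d²u/dξdη + 75.67d²u/dη² - 18.5du/dη = 0. A = 3, B = 5.15, C = 75.67. Discriminant B² - 4AC = -881.5175. Since -881.5175 < 0, elliptic.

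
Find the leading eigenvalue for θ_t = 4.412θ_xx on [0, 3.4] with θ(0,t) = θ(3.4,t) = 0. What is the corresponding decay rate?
Eigenvalues: λₙ = 4.412n²π²/3.4².
First three modes:
  n=1: λ₁ = 4.412π²/3.4² ≈ 3.767
  n=2: λ₂ = 17.648π²/3.4² ≈ 15.067 (4× faster decay)
  n=3: λ₃ = 39.708π²/3.4² ≈ 33.902 (9× faster decay)
As t → ∞, higher modes decay exponentially faster. The n=1 mode dominates: θ ~ c₁ sin(πx/3.4) e^{-λ₁t}.
Decay rate: λ₁ = 4.412π²/3.4² ≈ 3.767.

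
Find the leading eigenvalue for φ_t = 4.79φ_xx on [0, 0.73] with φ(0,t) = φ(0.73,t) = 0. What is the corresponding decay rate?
Eigenvalues: λₙ = 4.79n²π²/0.73².
First three modes:
  n=1: λ₁ = 4.79π²/0.73² ≈ 88.713
  n=2: λ₂ = 19.16π²/0.73² ≈ 354.854 (4× faster decay)
  n=3: λ₃ = 43.11π²/0.73² ≈ 798.421 (9× faster decay)
As t → ∞, higher modes decay exponentially faster. The n=1 mode dominates: φ ~ c₁ sin(πx/0.73) e^{-λ₁t}.
Decay rate: λ₁ = 4.79π²/0.73² ≈ 88.713.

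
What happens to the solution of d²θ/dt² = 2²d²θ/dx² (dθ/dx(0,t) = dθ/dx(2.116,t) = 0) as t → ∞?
θ oscillates about a mean that drifts linearly in t (generically unbounded; no decay). There is no damping, so the nonconstant modes persist as standing waves (energy conserved, no decay). But with Neumann conditions at both ends the constant mode has eigenvalue 0: the spatial mean M(t) of θ satisfies M'' = 0, so M(t) = M(0) + M'(0)·t. Unless the initial velocity has zero mean (∫θ_t(x,0)dx = 0), the solution grows linearly in t (unbounded, though not exponentially); if it does have zero mean, the solution stays bounded and simply oscillates.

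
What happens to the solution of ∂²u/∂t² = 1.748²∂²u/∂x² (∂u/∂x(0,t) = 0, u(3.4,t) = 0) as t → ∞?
u oscillates (no decay). Energy is conserved; the solution oscillates indefinitely as standing waves.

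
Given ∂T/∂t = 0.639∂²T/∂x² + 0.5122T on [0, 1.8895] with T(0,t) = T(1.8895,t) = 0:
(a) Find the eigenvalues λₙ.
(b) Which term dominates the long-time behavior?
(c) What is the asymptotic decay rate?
Eigenvalues: λₙ = 0.639n²π²/1.8895² - 0.5122.
First three modes:
  n=1: λ₁ = 0.639π²/1.8895² - 0.5122 ≈ 1.254
  n=2: λ₂ = 2.556π²/1.8895² - 0.5122 ≈ 6.554
  n=3: λ₃ = 5.751π²/1.8895² - 0.5122 ≈ 15.386
Since 0.639π²/1.8895² ≈ 1.766 > 0.5122, all λₙ > 0.
The n=1 mode decays slowest → dominates as t → ∞.
Asymptotic: T ~ c₁ sin(πx/1.8895) e^{-λ₁t} with decay rate λ₁ ≈ 1.254.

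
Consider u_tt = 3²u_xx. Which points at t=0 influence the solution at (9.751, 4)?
Domain of dependence: [-2.249, 21.751]. Signals travel at speed 3, so data within |x - 9.751| ≤ 3·4 = 12 can reach the point.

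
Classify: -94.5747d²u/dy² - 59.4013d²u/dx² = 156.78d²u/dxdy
Rewriting in standard form: -59.4013d²u/dx² - 156.78d²u/dxdy - 94.5747d²u/dy² = 0. Hyperbolic (discriminant = 2108.52789156).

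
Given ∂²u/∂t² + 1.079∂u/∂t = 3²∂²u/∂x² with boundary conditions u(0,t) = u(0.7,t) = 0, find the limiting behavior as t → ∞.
u → 0. Damping (γ=1.079) dissipates energy; oscillations decay exponentially.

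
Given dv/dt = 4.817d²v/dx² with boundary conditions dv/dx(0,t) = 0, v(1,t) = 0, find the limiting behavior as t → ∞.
v → 0. Heat escapes through the Dirichlet boundary.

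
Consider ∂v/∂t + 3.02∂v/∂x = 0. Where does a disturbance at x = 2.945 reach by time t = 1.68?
At x = 8.0186. The characteristic carries data from (2.945, 0) to (8.0186, 1.68).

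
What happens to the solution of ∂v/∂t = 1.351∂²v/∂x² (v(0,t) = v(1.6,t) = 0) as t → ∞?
v → 0. Heat diffuses out through both boundaries.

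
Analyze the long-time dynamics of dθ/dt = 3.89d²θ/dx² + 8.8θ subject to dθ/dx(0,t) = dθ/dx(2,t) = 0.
Long-time behavior: θ grows unboundedly. With Neumann BCs the constant mode has diffusion eigenvalue 0, so any r > 0 makes it grow like e^(8.8t); solution grows exponentially.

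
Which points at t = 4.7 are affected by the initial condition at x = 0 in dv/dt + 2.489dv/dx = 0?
At x = 11.6983. The characteristic carries data from (0, 0) to (11.6983, 4.7).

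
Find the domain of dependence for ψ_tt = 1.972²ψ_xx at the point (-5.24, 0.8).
Domain of dependence: [-6.8176, -3.6624]. Signals travel at speed 1.972, so data within |x - -5.24| ≤ 1.972·0.8 = 1.5776 can reach the point.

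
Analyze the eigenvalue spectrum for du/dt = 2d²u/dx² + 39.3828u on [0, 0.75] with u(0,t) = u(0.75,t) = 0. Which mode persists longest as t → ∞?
Eigenvalues: λₙ = 2n²π²/0.75² - 39.3828.
First three modes:
  n=1: λ₁ = 2π²/0.75² - 39.3828 ≈ -4.291
  n=2: λ₂ = 8π²/0.75² - 39.3828 ≈ 100.985
  n=3: λ₃ = 18π²/0.75² - 39.3828 ≈ 276.445
Since 2π²/0.75² ≈ 35.092 < 39.3828, λ₁ < 0.
The n=1 mode grows fastest (−λₙ is largest for n=1) → dominates.
Asymptotic: u ~ c₁ sin(πx/0.75) e^{4.291t} (exponential growth at rate −λ₁ ≈ 4.291).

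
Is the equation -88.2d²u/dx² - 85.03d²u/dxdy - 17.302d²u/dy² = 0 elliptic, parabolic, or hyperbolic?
Computing B² - 4AC with A = -88.2, B = -85.03, C = -17.302: discriminant = 1125.9553 (positive). Answer: hyperbolic.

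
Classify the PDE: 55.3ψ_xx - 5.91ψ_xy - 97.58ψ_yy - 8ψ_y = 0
A = 55.3, B = -5.91, C = -97.58. Discriminant B² - 4AC = 21619.6241. Since 21619.6241 > 0, hyperbolic.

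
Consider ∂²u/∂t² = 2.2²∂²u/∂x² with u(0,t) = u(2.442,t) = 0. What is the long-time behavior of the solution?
As t → ∞, u oscillates (no decay). Energy is conserved; the solution oscillates indefinitely as standing waves.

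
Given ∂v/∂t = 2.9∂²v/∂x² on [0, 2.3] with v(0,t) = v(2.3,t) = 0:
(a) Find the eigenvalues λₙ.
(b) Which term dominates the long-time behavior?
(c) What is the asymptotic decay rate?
Eigenvalues: λₙ = 2.9n²π²/2.3².
First three modes:
  n=1: λ₁ = 2.9π²/2.3² ≈ 5.411
  n=2: λ₂ = 11.6π²/2.3² ≈ 21.642 (4× faster decay)
  n=3: λ₃ = 26.1π²/2.3² ≈ 48.695 (9× faster decay)
As t → ∞, higher modes decay exponentially faster. The n=1 mode dominates: v ~ c₁ sin(πx/2.3) e^{-λ₁t}.
Decay rate: λ₁ = 2.9π²/2.3² ≈ 5.411.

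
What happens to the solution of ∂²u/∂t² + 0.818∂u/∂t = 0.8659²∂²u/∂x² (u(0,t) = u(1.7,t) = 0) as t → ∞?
u → 0. Damping (γ=0.818) dissipates energy; oscillations decay exponentially.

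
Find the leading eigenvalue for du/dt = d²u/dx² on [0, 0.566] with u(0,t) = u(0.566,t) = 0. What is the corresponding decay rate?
Eigenvalues: λₙ = n²π²/0.566².
First three modes:
  n=1: λ₁ = π²/0.566² ≈ 30.808
  n=2: λ₂ = 4π²/0.566² ≈ 123.233 (4× faster decay)
  n=3: λ₃ = 9π²/0.566² ≈ 277.274 (9× faster decay)
As t → ∞, higher modes decay exponentially faster. The n=1 mode dominates: u ~ c₁ sin(πx/0.566) e^{-λ₁t}.
Decay rate: λ₁ = π²/0.566² ≈ 30.808.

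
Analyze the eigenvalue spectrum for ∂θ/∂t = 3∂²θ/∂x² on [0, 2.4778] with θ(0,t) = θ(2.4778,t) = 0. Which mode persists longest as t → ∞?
Eigenvalues: λₙ = 3n²π²/2.4778².
First three modes:
  n=1: λ₁ = 3π²/2.4778² ≈ 4.823
  n=2: λ₂ = 12π²/2.4778² ≈ 19.291 (4× faster decay)
  n=3: λ₃ = 27π²/2.4778² ≈ 43.404 (9× faster decay)
As t → ∞, higher modes decay exponentially faster. The n=1 mode dominates: θ ~ c₁ sin(πx/2.4778) e^{-λ₁t}.
Decay rate: λ₁ = 3π²/2.4778² ≈ 4.823.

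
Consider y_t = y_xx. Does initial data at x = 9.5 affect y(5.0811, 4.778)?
Yes, for any finite x. The heat equation has infinite propagation speed, so all initial data affects all points at any t > 0.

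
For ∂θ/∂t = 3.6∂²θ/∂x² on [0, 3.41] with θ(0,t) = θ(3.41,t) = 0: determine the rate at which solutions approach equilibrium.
Eigenvalues: λₙ = 3.6n²π²/3.41².
First three modes:
  n=1: λ₁ = 3.6π²/3.41² ≈ 3.056
  n=2: λ₂ = 14.4π²/3.41² ≈ 12.222 (4× faster decay)
  n=3: λ₃ = 32.4π²/3.41² ≈ 27.5 (9× faster decay)
As t → ∞, higher modes decay exponentially faster. The n=1 mode dominates: θ ~ c₁ sin(πx/3.41) e^{-λ₁t}.
Decay rate: λ₁ = 3.6π²/3.41² ≈ 3.056.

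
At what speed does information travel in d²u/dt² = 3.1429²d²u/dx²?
Speed = 3.1429. Information travels along characteristics x = x₀ ± 3.1429t.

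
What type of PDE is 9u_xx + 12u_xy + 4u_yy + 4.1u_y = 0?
With A = 9, B = 12, C = 4, the discriminant is 0. This is a parabolic PDE.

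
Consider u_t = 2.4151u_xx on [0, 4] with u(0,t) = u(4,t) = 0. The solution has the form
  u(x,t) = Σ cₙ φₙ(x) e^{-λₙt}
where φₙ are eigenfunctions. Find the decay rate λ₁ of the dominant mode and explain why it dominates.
Eigenvalues: λₙ = 2.4151n²π²/4².
First three modes:
  n=1: λ₁ = 2.4151π²/4² ≈ 1.49
  n=2: λ₂ = 9.6604π²/4² ≈ 5.959 (4× faster decay)
  n=3: λ₃ = 21.7359π²/4² ≈ 13.408 (9× faster decay)
As t → ∞, higher modes decay exponentially faster. The n=1 mode dominates: u ~ c₁ sin(πx/4) e^{-λ₁t}.
Decay rate: λ₁ = 2.4151π²/4² ≈ 1.49.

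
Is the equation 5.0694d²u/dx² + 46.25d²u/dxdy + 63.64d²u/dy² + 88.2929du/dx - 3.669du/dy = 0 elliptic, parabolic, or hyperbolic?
Computing B² - 4AC with A = 5.0694, B = 46.25, C = 63.64: discriminant = 848.596036 (positive). Answer: hyperbolic.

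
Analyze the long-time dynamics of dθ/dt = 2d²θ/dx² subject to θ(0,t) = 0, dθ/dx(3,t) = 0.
Long-time behavior: θ → 0. Heat escapes through the Dirichlet boundary.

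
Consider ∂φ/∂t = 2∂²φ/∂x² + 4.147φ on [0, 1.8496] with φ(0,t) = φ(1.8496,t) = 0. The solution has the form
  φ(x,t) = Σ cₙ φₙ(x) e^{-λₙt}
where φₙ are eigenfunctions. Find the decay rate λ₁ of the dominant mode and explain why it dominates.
Eigenvalues: λₙ = 2n²π²/1.8496² - 4.147.
First three modes:
  n=1: λ₁ = 2π²/1.8496² - 4.147 ≈ 1.623
  n=2: λ₂ = 8π²/1.8496² - 4.147 ≈ 18.933
  n=3: λ₃ = 18π²/1.8496² - 4.147 ≈ 47.783
Since 2π²/1.8496² ≈ 5.77 > 4.147, all λₙ > 0.
The n=1 mode decays slowest → dominates as t → ∞.
Asymptotic: φ ~ c₁ sin(πx/1.8496) e^{-λ₁t} with decay rate λ₁ ≈ 1.623.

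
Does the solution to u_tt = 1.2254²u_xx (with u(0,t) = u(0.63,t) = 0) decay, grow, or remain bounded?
u oscillates (no decay). Energy is conserved; the solution oscillates indefinitely as standing waves.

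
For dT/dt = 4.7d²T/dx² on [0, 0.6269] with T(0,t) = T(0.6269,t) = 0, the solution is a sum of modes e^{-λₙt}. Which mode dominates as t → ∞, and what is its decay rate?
Eigenvalues: λₙ = 4.7n²π²/0.6269².
First three modes:
  n=1: λ₁ = 4.7π²/0.6269² ≈ 118.032
  n=2: λ₂ = 18.8π²/0.6269² ≈ 472.129 (4× faster decay)
  n=3: λ₃ = 42.3π²/0.6269² ≈ 1062.291 (9× faster decay)
As t → ∞, higher modes decay exponentially faster. The n=1 mode dominates: T ~ c₁ sin(πx/0.6269) e^{-λ₁t}.
Decay rate: λ₁ = 4.7π²/0.6269² ≈ 118.032.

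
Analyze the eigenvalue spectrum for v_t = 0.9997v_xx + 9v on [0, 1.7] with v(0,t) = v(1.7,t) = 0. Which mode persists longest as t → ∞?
Eigenvalues: λₙ = 0.9997n²π²/1.7² - 9.
First three modes:
  n=1: λ₁ = 0.9997π²/1.7² - 9 ≈ -5.586
  n=2: λ₂ = 3.9988π²/1.7² - 9 ≈ 4.656
  n=3: λ₃ = 8.9973π²/1.7² - 9 ≈ 21.727
Since 0.9997π²/1.7² ≈ 3.414 < 9, λ₁ < 0.
The n=1 mode grows fastest (−λₙ is largest for n=1) → dominates.
Asymptotic: v ~ c₁ sin(πx/1.7) e^{5.586t} (exponential growth at rate −λ₁ ≈ 5.586).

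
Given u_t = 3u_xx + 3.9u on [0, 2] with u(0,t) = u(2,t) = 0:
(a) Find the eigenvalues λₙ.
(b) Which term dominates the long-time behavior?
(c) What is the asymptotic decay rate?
Eigenvalues: λₙ = 3n²π²/2² - 3.9.
First three modes:
  n=1: λ₁ = 3π²/2² - 3.9 ≈ 3.502
  n=2: λ₂ = 12π²/2² - 3.9 ≈ 25.709
  n=3: λ₃ = 27π²/2² - 3.9 ≈ 62.72
Since 3π²/2² ≈ 7.402 > 3.9, all λₙ > 0.
The n=1 mode decays slowest → dominates as t → ∞.
Asymptotic: u ~ c₁ sin(πx/2) e^{-λ₁t} with decay rate λ₁ ≈ 3.502.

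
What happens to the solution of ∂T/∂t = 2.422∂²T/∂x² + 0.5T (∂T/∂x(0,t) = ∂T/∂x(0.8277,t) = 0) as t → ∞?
T grows unboundedly. With Neumann BCs the constant mode has diffusion eigenvalue 0, so any r > 0 makes it grow like e^(0.5t); solution grows exponentially.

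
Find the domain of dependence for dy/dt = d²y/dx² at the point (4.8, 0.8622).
The entire real line. The heat equation has infinite propagation speed: any initial disturbance instantly affects all points (though exponentially small far away).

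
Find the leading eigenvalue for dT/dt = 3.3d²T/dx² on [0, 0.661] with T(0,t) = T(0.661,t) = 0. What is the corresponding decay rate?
Eigenvalues: λₙ = 3.3n²π²/0.661².
First three modes:
  n=1: λ₁ = 3.3π²/0.661² ≈ 74.544
  n=2: λ₂ = 13.2π²/0.661² ≈ 298.175 (4× faster decay)
  n=3: λ₃ = 29.7π²/0.661² ≈ 670.893 (9× faster decay)
As t → ∞, higher modes decay exponentially faster. The n=1 mode dominates: T ~ c₁ sin(πx/0.661) e^{-λ₁t}.
Decay rate: λ₁ = 3.3π²/0.661² ≈ 74.544.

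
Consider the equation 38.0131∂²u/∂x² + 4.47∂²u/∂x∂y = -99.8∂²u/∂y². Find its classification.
Rewriting in standard form: 38.0131∂²u/∂x² + 4.47∂²u/∂x∂y + 99.8∂²u/∂y² = 0. Elliptic. (A = 38.0131, B = 4.47, C = 99.8 gives B² - 4AC = -15154.84862.)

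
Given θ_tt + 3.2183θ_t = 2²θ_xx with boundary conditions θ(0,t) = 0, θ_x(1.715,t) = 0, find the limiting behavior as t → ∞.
θ → 0. Damping (γ=3.2183) dissipates energy; oscillations decay exponentially.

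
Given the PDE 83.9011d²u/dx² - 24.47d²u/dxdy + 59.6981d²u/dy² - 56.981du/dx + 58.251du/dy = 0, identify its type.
The second-order coefficients are A = 83.9011, B = -24.47, C = 59.6981. Since B² - 4AC = -19436.16413164 < 0, this is an elliptic PDE.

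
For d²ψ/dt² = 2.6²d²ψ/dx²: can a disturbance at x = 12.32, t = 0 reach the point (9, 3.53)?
Yes. The domain of dependence is [-0.178, 18.178], and 12.32 ∈ [-0.178, 18.178].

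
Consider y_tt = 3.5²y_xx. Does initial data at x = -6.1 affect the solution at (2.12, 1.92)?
No. The domain of dependence is [-4.6, 8.84], and -6.1 is outside this interval.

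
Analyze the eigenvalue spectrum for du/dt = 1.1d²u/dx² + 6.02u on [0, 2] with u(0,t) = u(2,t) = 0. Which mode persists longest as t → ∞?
Eigenvalues: λₙ = 1.1n²π²/2² - 6.02.
First three modes:
  n=1: λ₁ = 1.1π²/2² - 6.02 ≈ -3.306
  n=2: λ₂ = 4.4π²/2² - 6.02 ≈ 4.837
  n=3: λ₃ = 9.9π²/2² - 6.02 ≈ 18.407
Since 1.1π²/2² ≈ 2.714 < 6.02, λ₁ < 0.
The n=1 mode grows fastest (−λₙ is largest for n=1) → dominates.
Asymptotic: u ~ c₁ sin(πx/2) e^{3.306t} (exponential growth at rate −λ₁ ≈ 3.306).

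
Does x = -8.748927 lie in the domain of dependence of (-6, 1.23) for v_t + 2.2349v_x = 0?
Yes. The characteristic through (-6, 1.23) passes through x = -8.748927.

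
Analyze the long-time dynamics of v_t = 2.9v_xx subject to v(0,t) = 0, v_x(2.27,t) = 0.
Long-time behavior: v → 0. Heat escapes through the Dirichlet boundary.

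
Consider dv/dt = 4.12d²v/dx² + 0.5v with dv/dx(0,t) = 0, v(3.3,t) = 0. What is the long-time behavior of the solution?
As t → ∞, v → 0. Diffusion dominates reaction (r=0.5 < κπ²/(4L²)≈0.93); solution decays.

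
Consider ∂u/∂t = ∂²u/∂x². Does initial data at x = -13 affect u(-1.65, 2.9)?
Yes, for any finite x. The heat equation has infinite propagation speed, so all initial data affects all points at any t > 0.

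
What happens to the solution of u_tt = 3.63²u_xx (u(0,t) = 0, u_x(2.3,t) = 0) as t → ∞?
u oscillates (no decay). Energy is conserved; the solution oscillates indefinitely as standing waves.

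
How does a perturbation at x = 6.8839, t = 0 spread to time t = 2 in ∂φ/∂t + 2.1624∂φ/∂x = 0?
At x = 11.2087. The characteristic carries data from (6.8839, 0) to (11.2087, 2).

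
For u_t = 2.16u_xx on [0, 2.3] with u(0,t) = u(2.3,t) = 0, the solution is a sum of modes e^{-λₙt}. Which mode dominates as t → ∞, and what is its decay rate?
Eigenvalues: λₙ = 2.16n²π²/2.3².
First three modes:
  n=1: λ₁ = 2.16π²/2.3² ≈ 4.03
  n=2: λ₂ = 8.64π²/2.3² ≈ 16.12 (4× faster decay)
  n=3: λ₃ = 19.44π²/2.3² ≈ 36.269 (9× faster decay)
As t → ∞, higher modes decay exponentially faster. The n=1 mode dominates: u ~ c₁ sin(πx/2.3) e^{-λ₁t}.
Decay rate: λ₁ = 2.16π²/2.3² ≈ 4.03.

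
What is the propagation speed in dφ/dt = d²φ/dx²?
Infinite. The heat equation is parabolic, not hyperbolic, so disturbances propagate instantly.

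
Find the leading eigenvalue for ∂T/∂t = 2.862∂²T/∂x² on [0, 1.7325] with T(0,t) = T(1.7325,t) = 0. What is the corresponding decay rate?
Eigenvalues: λₙ = 2.862n²π²/1.7325².
First three modes:
  n=1: λ₁ = 2.862π²/1.7325² ≈ 9.411
  n=2: λ₂ = 11.448π²/1.7325² ≈ 37.643 (4× faster decay)
  n=3: λ₃ = 25.758π²/1.7325² ≈ 84.696 (9× faster decay)
As t → ∞, higher modes decay exponentially faster. The n=1 mode dominates: T ~ c₁ sin(πx/1.7325) e^{-λ₁t}.
Decay rate: λ₁ = 2.862π²/1.7325² ≈ 9.411.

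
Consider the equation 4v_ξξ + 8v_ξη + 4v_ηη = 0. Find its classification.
Parabolic. (A = 4, B = 8, C = 4 gives B² - 4AC = 0.)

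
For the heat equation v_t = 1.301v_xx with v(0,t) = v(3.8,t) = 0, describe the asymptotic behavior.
v → 0. Heat diffuses out through both boundaries.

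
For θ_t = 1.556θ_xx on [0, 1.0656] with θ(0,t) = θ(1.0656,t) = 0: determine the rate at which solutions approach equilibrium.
Eigenvalues: λₙ = 1.556n²π²/1.0656².
First three modes:
  n=1: λ₁ = 1.556π²/1.0656² ≈ 13.524
  n=2: λ₂ = 6.224π²/1.0656² ≈ 54.098 (4× faster decay)
  n=3: λ₃ = 14.004π²/1.0656² ≈ 121.72 (9× faster decay)
As t → ∞, higher modes decay exponentially faster. The n=1 mode dominates: θ ~ c₁ sin(πx/1.0656) e^{-λ₁t}.
Decay rate: λ₁ = 1.556π²/1.0656² ≈ 13.524.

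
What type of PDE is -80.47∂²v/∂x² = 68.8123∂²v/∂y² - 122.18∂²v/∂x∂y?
Rewriting in standard form: -80.47∂²v/∂x² + 122.18∂²v/∂x∂y - 68.8123∂²v/∂y² = 0. With A = -80.47, B = 122.18, C = -68.8123, the discriminant is -7221.350724. This is an elliptic PDE.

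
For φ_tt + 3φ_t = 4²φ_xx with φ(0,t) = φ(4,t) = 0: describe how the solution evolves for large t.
φ → 0. Damping (γ=3) dissipates energy; oscillations decay exponentially.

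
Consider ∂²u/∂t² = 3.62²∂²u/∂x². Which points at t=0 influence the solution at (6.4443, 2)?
Domain of dependence: [-0.7957, 13.6843]. Signals travel at speed 3.62, so data within |x - 6.4443| ≤ 3.62·2 = 7.24 can reach the point.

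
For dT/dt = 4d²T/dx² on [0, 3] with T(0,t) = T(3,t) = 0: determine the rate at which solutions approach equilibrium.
Eigenvalues: λₙ = 4n²π²/3².
First three modes:
  n=1: λ₁ = 4π²/3² ≈ 4.386
  n=2: λ₂ = 16π²/3² ≈ 17.546 (4× faster decay)
  n=3: λ₃ = 36π²/3² ≈ 39.478 (9× faster decay)
As t → ∞, higher modes decay exponentially faster. The n=1 mode dominates: T ~ c₁ sin(πx/3) e^{-λ₁t}.
Decay rate: λ₁ = 4π²/3² ≈ 4.386.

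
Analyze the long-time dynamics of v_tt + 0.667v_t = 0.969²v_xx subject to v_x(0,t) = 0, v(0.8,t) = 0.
Long-time behavior: v → 0. Damping (γ=0.667) dissipates energy; oscillations decay exponentially.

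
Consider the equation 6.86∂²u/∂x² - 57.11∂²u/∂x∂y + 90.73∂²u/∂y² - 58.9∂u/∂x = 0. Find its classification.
Hyperbolic. (A = 6.86, B = -57.11, C = 90.73 gives B² - 4AC = 771.9209.)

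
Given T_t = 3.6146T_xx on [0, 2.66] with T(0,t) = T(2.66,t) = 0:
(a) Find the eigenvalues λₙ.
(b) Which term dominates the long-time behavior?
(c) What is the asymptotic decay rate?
Eigenvalues: λₙ = 3.6146n²π²/2.66².
First three modes:
  n=1: λ₁ = 3.6146π²/2.66² ≈ 5.042
  n=2: λ₂ = 14.4584π²/2.66² ≈ 20.168 (4× faster decay)
  n=3: λ₃ = 32.5314π²/2.66² ≈ 45.377 (9× faster decay)
As t → ∞, higher modes decay exponentially faster. The n=1 mode dominates: T ~ c₁ sin(πx/2.66) e^{-λ₁t}.
Decay rate: λ₁ = 3.6146π²/2.66² ≈ 5.042.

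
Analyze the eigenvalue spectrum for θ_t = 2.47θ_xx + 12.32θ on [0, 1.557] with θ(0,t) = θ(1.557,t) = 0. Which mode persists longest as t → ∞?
Eigenvalues: λₙ = 2.47n²π²/1.557² - 12.32.
First three modes:
  n=1: λ₁ = 2.47π²/1.557² - 12.32 ≈ -2.264
  n=2: λ₂ = 9.88π²/1.557² - 12.32 ≈ 27.903
  n=3: λ₃ = 22.23π²/1.557² - 12.32 ≈ 78.183
Since 2.47π²/1.557² ≈ 10.056 < 12.32, λ₁ < 0.
The n=1 mode grows fastest (−λₙ is largest for n=1) → dominates.
Asymptotic: θ ~ c₁ sin(πx/1.557) e^{2.264t} (exponential growth at rate −λ₁ ≈ 2.264).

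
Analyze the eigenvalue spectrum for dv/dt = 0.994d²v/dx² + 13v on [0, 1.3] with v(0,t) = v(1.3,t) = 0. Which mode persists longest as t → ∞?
Eigenvalues: λₙ = 0.994n²π²/1.3² - 13.
First three modes:
  n=1: λ₁ = 0.994π²/1.3² - 13 ≈ -7.195
  n=2: λ₂ = 3.976π²/1.3² - 13 ≈ 10.22
  n=3: λ₃ = 8.946π²/1.3² - 13 ≈ 39.245
Since 0.994π²/1.3² ≈ 5.805 < 13, λ₁ < 0.
The n=1 mode grows fastest (−λₙ is largest for n=1) → dominates.
Asymptotic: v ~ c₁ sin(πx/1.3) e^{7.195t} (exponential growth at rate −λ₁ ≈ 7.195).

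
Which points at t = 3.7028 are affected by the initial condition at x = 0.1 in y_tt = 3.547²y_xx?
Domain of influence: [-13.0338316, 13.2338316]. Data at x = 0.1 spreads outward at speed 3.547.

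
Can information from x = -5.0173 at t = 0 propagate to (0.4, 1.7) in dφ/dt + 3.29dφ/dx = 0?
No. Only data at x = -5.193 affects (0.4, 1.7). Advection has one-way propagation along characteristics.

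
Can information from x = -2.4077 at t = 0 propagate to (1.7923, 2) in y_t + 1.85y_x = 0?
No. Only data at x = -1.9077 affects (1.7923, 2). Advection has one-way propagation along characteristics.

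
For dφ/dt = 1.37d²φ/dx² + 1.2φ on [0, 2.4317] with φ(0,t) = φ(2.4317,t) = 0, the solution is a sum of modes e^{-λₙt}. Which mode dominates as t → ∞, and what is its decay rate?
Eigenvalues: λₙ = 1.37n²π²/2.4317² - 1.2.
First three modes:
  n=1: λ₁ = 1.37π²/2.4317² - 1.2 ≈ 1.087
  n=2: λ₂ = 5.48π²/2.4317² - 1.2 ≈ 7.947
  n=3: λ₃ = 12.33π²/2.4317² - 1.2 ≈ 19.38
Since 1.37π²/2.4317² ≈ 2.287 > 1.2, all λₙ > 0.
The n=1 mode decays slowest → dominates as t → ∞.
Asymptotic: φ ~ c₁ sin(πx/2.4317) e^{-λ₁t} with decay rate λ₁ ≈ 1.087.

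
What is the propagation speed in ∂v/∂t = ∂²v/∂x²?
Infinite. The heat equation is parabolic, not hyperbolic, so disturbances propagate instantly.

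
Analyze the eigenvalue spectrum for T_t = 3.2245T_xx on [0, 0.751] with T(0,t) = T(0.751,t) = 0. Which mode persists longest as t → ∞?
Eigenvalues: λₙ = 3.2245n²π²/0.751².
First three modes:
  n=1: λ₁ = 3.2245π²/0.751² ≈ 56.426
  n=2: λ₂ = 12.898π²/0.751² ≈ 225.706 (4× faster decay)
  n=3: λ₃ = 29.0205π²/0.751² ≈ 507.837 (9× faster decay)
As t → ∞, higher modes decay exponentially faster. The n=1 mode dominates: T ~ c₁ sin(πx/0.751) e^{-λ₁t}.
Decay rate: λ₁ = 3.2245π²/0.751² ≈ 56.426.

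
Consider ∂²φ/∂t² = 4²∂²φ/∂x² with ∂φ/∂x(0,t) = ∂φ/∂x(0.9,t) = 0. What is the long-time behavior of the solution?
As t → ∞, φ oscillates about a mean that drifts linearly in t (generically unbounded; no decay). There is no damping, so the nonconstant modes persist as standing waves (energy conserved, no decay). But with Neumann conditions at both ends the constant mode has eigenvalue 0: the spatial mean M(t) of φ satisfies M'' = 0, so M(t) = M(0) + M'(0)·t. Unless the initial velocity has zero mean (∫φ_t(x,0)dx = 0), the solution grows linearly in t (unbounded, though not exponentially); if it does have zero mean, the solution stays bounded and simply oscillates.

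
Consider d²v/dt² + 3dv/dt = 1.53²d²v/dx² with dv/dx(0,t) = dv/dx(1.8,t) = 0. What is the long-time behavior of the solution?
As t → ∞, v → constant (steady state). Damping (γ=3) dissipates the nonconstant modes; with Neumann BCs the spatial average obeys M''+γM'=0 and tends to a finite limit.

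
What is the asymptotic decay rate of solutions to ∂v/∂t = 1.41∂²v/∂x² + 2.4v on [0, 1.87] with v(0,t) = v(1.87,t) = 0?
Eigenvalues: λₙ = 1.41n²π²/1.87² - 2.4.
First three modes:
  n=1: λ₁ = 1.41π²/1.87² - 2.4 ≈ 1.58
  n=2: λ₂ = 5.64π²/1.87² - 2.4 ≈ 13.518
  n=3: λ₃ = 12.69π²/1.87² - 2.4 ≈ 33.416
Since 1.41π²/1.87² ≈ 3.98 > 2.4, all λₙ > 0.
The n=1 mode decays slowest → dominates as t → ∞.
Asymptotic: v ~ c₁ sin(πx/1.87) e^{-λ₁t} with decay rate λ₁ ≈ 1.58.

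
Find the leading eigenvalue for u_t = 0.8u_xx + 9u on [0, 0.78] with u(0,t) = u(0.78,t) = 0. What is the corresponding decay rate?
Eigenvalues: λₙ = 0.8n²π²/0.78² - 9.
First three modes:
  n=1: λ₁ = 0.8π²/0.78² - 9 ≈ 3.978
  n=2: λ₂ = 3.2π²/0.78² - 9 ≈ 42.911
  n=3: λ₃ = 7.2π²/0.78² - 9 ≈ 107.8
Since 0.8π²/0.78² ≈ 12.978 > 9, all λₙ > 0.
The n=1 mode decays slowest → dominates as t → ∞.
Asymptotic: u ~ c₁ sin(πx/0.78) e^{-λ₁t} with decay rate λ₁ ≈ 3.978.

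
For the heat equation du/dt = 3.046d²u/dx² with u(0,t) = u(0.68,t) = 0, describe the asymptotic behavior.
u → 0. Heat diffuses out through both boundaries.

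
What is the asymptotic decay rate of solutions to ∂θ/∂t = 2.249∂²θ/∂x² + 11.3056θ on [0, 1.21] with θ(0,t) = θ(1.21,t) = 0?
Eigenvalues: λₙ = 2.249n²π²/1.21² - 11.3056.
First three modes:
  n=1: λ₁ = 2.249π²/1.21² - 11.3056 ≈ 3.855
  n=2: λ₂ = 8.996π²/1.21² - 11.3056 ≈ 49.337
  n=3: λ₃ = 20.241π²/1.21² - 11.3056 ≈ 125.14
Since 2.249π²/1.21² ≈ 15.161 > 11.3056, all λₙ > 0.
The n=1 mode decays slowest → dominates as t → ∞.
Asymptotic: θ ~ c₁ sin(πx/1.21) e^{-λ₁t} with decay rate λ₁ ≈ 3.855.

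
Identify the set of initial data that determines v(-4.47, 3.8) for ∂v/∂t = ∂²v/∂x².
The entire real line. The heat equation has infinite propagation speed: any initial disturbance instantly affects all points (though exponentially small far away).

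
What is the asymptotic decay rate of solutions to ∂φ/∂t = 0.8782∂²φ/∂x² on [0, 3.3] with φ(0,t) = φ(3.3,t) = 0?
Eigenvalues: λₙ = 0.8782n²π²/3.3².
First three modes:
  n=1: λ₁ = 0.8782π²/3.3² ≈ 0.796
  n=2: λ₂ = 3.5128π²/3.3² ≈ 3.184 (4× faster decay)
  n=3: λ₃ = 7.9038π²/3.3² ≈ 7.163 (9× faster decay)
As t → ∞, higher modes decay exponentially faster. The n=1 mode dominates: φ ~ c₁ sin(πx/3.3) e^{-λ₁t}.
Decay rate: λ₁ = 0.8782π²/3.3² ≈ 0.796.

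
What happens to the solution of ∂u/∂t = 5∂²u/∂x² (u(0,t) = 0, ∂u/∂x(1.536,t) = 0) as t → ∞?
u → 0. Heat escapes through the Dirichlet boundary.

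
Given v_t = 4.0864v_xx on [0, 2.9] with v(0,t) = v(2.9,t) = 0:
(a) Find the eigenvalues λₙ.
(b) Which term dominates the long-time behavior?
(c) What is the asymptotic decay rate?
Eigenvalues: λₙ = 4.0864n²π²/2.9².
First three modes:
  n=1: λ₁ = 4.0864π²/2.9² ≈ 4.796
  n=2: λ₂ = 16.3456π²/2.9² ≈ 19.182 (4× faster decay)
  n=3: λ₃ = 36.7776π²/2.9² ≈ 43.161 (9× faster decay)
As t → ∞, higher modes decay exponentially faster. The n=1 mode dominates: v ~ c₁ sin(πx/2.9) e^{-λ₁t}.
Decay rate: λ₁ = 4.0864π²/2.9² ≈ 4.796.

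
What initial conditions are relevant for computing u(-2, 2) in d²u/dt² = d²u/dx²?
Domain of dependence: [-4, 0]. Signals travel at speed 1, so data within |x - -2| ≤ 1·2 = 2 can reach the point.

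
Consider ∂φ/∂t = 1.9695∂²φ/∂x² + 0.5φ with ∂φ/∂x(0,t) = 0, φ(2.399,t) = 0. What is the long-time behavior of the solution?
As t → ∞, φ → 0. Diffusion dominates reaction (r=0.5 < κπ²/(4L²)≈0.84); solution decays.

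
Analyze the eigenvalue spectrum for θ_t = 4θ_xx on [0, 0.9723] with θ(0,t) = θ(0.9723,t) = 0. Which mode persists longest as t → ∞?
Eigenvalues: λₙ = 4n²π²/0.9723².
First three modes:
  n=1: λ₁ = 4π²/0.9723² ≈ 41.76
  n=2: λ₂ = 16π²/0.9723² ≈ 167.039 (4× faster decay)
  n=3: λ₃ = 36π²/0.9723² ≈ 375.839 (9× faster decay)
As t → ∞, higher modes decay exponentially faster. The n=1 mode dominates: θ ~ c₁ sin(πx/0.9723) e^{-λ₁t}.
Decay rate: λ₁ = 4π²/0.9723² ≈ 41.76.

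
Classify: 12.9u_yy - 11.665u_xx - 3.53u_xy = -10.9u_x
Rewriting in standard form: -11.665u_xx - 3.53u_xy + 12.9u_yy + 10.9u_x = 0. Hyperbolic (discriminant = 614.3749).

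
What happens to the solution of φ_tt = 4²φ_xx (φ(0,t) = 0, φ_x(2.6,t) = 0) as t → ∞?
φ oscillates (no decay). Energy is conserved; the solution oscillates indefinitely as standing waves.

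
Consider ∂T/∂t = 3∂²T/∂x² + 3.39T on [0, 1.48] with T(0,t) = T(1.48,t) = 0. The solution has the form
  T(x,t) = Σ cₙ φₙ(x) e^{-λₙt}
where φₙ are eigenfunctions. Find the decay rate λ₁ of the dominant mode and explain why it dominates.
Eigenvalues: λₙ = 3n²π²/1.48² - 3.39.
First three modes:
  n=1: λ₁ = 3π²/1.48² - 3.39 ≈ 10.128
  n=2: λ₂ = 12π²/1.48² - 3.39 ≈ 50.68
  n=3: λ₃ = 27π²/1.48² - 3.39 ≈ 118.268
Since 3π²/1.48² ≈ 13.518 > 3.39, all λₙ > 0.
The n=1 mode decays slowest → dominates as t → ∞.
Asymptotic: T ~ c₁ sin(πx/1.48) e^{-λ₁t} with decay rate λ₁ ≈ 10.128.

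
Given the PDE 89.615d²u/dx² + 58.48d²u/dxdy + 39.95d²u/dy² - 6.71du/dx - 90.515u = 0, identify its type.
The second-order coefficients are A = 89.615, B = 58.48, C = 39.95. Since B² - 4AC = -10900.5666 < 0, this is an elliptic PDE.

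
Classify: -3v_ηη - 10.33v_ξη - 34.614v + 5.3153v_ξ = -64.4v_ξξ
Rewriting in standard form: 64.4v_ξξ - 10.33v_ξη - 3v_ηη + 5.3153v_ξ - 34.614v = 0. Hyperbolic (discriminant = 879.5089).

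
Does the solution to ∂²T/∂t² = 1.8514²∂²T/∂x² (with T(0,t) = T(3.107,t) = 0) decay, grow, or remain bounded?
T oscillates (no decay). Energy is conserved; the solution oscillates indefinitely as standing waves.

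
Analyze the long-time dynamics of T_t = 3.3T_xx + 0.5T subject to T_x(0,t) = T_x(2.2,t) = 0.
Long-time behavior: T grows unboundedly. With Neumann BCs the constant mode has diffusion eigenvalue 0, so any r > 0 makes it grow like e^(0.5t); solution grows exponentially.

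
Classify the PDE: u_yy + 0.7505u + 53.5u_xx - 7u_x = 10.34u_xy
Rewriting in standard form: 53.5u_xx - 10.34u_xy + u_yy - 7u_x + 0.7505u = 0. A = 53.5, B = -10.34, C = 1. Discriminant B² - 4AC = -107.0844. Since -107.0844 < 0, elliptic.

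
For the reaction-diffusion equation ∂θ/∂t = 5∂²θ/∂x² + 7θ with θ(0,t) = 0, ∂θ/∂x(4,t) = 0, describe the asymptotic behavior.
θ grows unboundedly. Reaction dominates diffusion (r=7 > κπ²/(4L²)≈0.77); solution grows exponentially.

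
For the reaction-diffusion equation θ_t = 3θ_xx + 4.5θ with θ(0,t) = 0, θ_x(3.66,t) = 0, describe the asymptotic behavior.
θ grows unboundedly. Reaction dominates diffusion (r=4.5 > κπ²/(4L²)≈0.55); solution grows exponentially.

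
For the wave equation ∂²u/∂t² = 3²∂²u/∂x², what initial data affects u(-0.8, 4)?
Domain of dependence: [-12.8, 11.2]. Signals travel at speed 3, so data within |x - -0.8| ≤ 3·4 = 12 can reach the point.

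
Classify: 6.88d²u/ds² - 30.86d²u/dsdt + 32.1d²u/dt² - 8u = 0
Hyperbolic (discriminant = 68.9476).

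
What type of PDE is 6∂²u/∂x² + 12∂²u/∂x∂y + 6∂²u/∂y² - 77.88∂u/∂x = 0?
With A = 6, B = 12, C = 6, the discriminant is 0. This is a parabolic PDE.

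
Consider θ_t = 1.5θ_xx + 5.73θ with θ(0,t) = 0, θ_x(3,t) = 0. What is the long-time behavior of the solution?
As t → ∞, θ grows unboundedly. Reaction dominates diffusion (r=5.73 > κπ²/(4L²)≈0.41); solution grows exponentially.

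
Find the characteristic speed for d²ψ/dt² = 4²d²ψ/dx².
Speed = 4. Information travels along characteristics x = x₀ ± 4t.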